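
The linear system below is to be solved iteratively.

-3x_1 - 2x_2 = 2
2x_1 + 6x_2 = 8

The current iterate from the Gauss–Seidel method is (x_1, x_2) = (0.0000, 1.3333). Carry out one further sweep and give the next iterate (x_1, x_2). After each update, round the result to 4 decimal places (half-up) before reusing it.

One sweep:
  x_1 = (2 - (-2)·1.3333) / (-3) = -1.5555
  x_2 = (8 - (2)·-1.5555) / (6) = 1.8518

(-1.5555, 1.8518)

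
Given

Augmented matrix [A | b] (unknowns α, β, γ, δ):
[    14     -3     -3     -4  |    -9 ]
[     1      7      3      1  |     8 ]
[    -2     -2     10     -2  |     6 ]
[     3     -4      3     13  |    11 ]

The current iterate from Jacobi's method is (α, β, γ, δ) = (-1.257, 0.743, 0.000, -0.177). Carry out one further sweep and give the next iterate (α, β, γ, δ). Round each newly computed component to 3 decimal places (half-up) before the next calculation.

One sweep:
  α = (-9 - (-3)·0.743 - (-3)·0.000 - (-4)·-0.177) / (14) = -0.534
  β = (8 - (1)·-1.257 - (3)·0.000 - (1)·-0.177) / (7) = 1.348
  γ = (6 - (-2)·-1.257 - (-2)·0.743 - (-2)·-0.177) / (10) = 0.462
  δ = (11 - (3)·-1.257 - (-4)·0.743 - (3)·0.000) / (13) = 1.365

(-0.534, 1.348, 0.462, 1.365)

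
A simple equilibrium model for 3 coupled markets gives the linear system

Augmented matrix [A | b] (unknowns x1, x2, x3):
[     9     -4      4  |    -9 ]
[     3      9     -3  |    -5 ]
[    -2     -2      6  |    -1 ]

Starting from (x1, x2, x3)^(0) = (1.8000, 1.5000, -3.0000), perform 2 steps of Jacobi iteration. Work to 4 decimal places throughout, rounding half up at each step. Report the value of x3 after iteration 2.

Iteration 1:
  x1 = (-9 - (-4)·1.5000 - (4)·-3.0000) / (9) = 1.0000
  x2 = (-5 - (3)·1.8000 - (-3)·-3.0000) / (9) = -2.1556
  x3 = (-1 - (-2)·1.8000 - (-2)·1.5000) / (6) = 0.9333
Iteration 2:
  x1 = (-9 - (-4)·-2.1556 - (4)·0.9333) / (9) = -2.3728
  x2 = (-5 - (3)·1.0000 - (-3)·0.9333) / (9) = -0.5778
  x3 = (-1 - (-2)·1.0000 - (-2)·-2.1556) / (6) = -0.5519

-0.5519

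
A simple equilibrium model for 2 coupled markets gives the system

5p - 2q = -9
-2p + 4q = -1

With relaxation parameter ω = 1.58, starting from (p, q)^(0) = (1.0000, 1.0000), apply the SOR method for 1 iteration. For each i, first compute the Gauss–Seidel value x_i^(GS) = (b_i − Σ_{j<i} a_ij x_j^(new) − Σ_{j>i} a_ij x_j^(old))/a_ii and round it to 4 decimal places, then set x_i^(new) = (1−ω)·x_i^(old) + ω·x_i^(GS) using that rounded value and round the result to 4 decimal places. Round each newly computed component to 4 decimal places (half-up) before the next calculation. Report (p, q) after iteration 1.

Iteration 1:
  p: GS value = (-9 - (-2)·1.0000) / (5) = -1.4000;  p ← (1−ω)·1.0000 + ω·-1.4000 = -2.7920
  q: GS value = (-1 - (-2)·-2.7920) / (4) = -1.6460;  q ← (1−ω)·1.0000 + ω·-1.6460 = -3.1807

(-2.7920, -3.1807)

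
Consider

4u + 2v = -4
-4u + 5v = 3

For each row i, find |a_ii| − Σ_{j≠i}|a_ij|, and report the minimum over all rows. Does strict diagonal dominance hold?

row 1: |4| − (2) = 2
row 2: |5| − (4) = 1
minimum over rows = 1 → strictly diagonally dominant (convergence guaranteed)

1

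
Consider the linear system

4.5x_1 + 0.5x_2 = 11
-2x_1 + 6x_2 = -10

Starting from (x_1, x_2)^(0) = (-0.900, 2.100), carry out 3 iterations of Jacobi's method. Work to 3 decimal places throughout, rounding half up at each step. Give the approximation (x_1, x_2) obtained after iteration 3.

Iteration 1:
  x_1 = (11 - (0.5)·2.100) / (4.5) = 2.211
  x_2 = (-10 - (-2)·-0.900) / (6) = -1.967
Iteration 2:
  x_1 = (11 - (0.5)·-1.967) / (4.5) = 2.663
  x_2 = (-10 - (-2)·2.211) / (6) = -0.930
Iteration 3:
  x_1 = (11 - (0.5)·-0.930) / (4.5) = 2.548
  x_2 = (-10 - (-2)·2.663) / (6) = -0.779

(2.548, -0.779)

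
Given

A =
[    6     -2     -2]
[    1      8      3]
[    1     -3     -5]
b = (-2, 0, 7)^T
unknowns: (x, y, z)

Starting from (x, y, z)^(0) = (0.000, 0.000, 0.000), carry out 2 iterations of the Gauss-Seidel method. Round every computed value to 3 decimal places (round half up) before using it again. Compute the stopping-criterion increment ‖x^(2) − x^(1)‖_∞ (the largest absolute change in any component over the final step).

0.620

Iteration 1:
  x = (-2 - (-2)·0.000 - (-2)·0.000) / (6) = -0.333
  y = (0 - (1)·-0.333 - (3)·0.000) / (8) = 0.042
  z = (7 - (1)·-0.333 - (-3)·0.042) / (-5) = -1.492
Iteration 2:
  x = (-2 - (-2)·0.042 - (-2)·-1.492) / (6) = -0.817
  y = (0 - (1)·-0.817 - (3)·-1.492) / (8) = 0.662
  z = (7 - (1)·-0.817 - (-3)·0.662) / (-5) = -1.961
Change: (-0.484, 0.620, -0.469) → max |·| = 0.620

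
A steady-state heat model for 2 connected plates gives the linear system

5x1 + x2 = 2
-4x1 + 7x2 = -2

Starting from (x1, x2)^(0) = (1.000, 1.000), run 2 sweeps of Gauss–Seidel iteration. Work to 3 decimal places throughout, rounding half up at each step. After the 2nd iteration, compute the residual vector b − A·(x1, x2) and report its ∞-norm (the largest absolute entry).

0.132

Iteration 1:
  x1 = (2 - (1)·1.000) / (5) = 0.200
  x2 = (-2 - (-4)·0.200) / (7) = -0.171
Iteration 2:
  x1 = (2 - (1)·-0.171) / (5) = 0.434
  x2 = (-2 - (-4)·0.434) / (7) = -0.038
Residual b − A·x = (-0.132, 0.002); ∞-norm = 0.132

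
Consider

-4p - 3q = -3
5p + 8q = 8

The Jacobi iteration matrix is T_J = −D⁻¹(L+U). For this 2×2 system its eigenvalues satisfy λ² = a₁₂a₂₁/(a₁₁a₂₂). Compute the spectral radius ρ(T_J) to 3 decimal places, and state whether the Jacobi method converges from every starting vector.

a₁₂a₂₁/(a₁₁a₂₂) = (-3)·(5) / ((-4)·(8)) = 0.468750
ρ = √|0.468750| = √0.468750 = 0.685
ρ < 1, so Jacobi converges

0.685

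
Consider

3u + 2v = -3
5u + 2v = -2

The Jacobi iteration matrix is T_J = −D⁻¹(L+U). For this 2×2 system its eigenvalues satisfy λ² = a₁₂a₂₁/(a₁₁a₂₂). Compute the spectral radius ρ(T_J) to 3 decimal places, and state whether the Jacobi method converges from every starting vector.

1.291

a₁₂a₂₁/(a₁₁a₂₂) = (2)·(5) / ((3)·(2)) = 1.666667
ρ = √|1.666667| = √1.666667 = 1.291
ρ > 1, so Jacobi diverges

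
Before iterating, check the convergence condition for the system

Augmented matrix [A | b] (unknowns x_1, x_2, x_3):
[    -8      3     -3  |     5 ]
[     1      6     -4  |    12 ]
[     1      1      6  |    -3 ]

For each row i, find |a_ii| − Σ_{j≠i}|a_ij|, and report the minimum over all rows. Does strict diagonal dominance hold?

row 1: |-8| − (3+3) = 2
row 2: |6| − (1+4) = 1
row 3: |6| − (1+1) = 4
minimum over rows = 1 → strictly diagonally dominant (convergence guaranteed)

1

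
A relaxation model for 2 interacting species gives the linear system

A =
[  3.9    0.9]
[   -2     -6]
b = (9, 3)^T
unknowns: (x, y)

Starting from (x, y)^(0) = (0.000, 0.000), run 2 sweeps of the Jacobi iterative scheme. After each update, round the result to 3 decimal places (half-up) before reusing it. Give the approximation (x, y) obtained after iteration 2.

(2.423, -1.269)

Iteration 1:
  x = (9 - (0.9)·0.000) / (3.9) = 2.308
  y = (3 - (-2)·0.000) / (-6) = -0.500
Iteration 2:
  x = (9 - (0.9)·-0.500) / (3.9) = 2.423
  y = (3 - (-2)·2.308) / (-6) = -1.269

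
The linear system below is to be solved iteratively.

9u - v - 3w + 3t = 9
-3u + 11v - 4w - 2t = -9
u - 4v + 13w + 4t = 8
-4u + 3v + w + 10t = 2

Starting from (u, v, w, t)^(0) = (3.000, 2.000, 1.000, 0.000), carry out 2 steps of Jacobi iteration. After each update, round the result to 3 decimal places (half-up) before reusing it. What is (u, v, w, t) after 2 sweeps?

(1.140, 0.097, 0.392, 0.613)

Iteration 1:
  u = (9 - (-1)·2.000 - (-3)·1.000 - (3)·0.000) / (9) = 1.556
  v = (-9 - (-3)·3.000 - (-4)·1.000 - (-2)·0.000) / (11) = 0.364
  w = (8 - (1)·3.000 - (-4)·2.000 - (4)·0.000) / (13) = 1.000
  t = (2 - (-4)·3.000 - (3)·2.000 - (1)·1.000) / (10) = 0.700
Iteration 2:
  u = (9 - (-1)·0.364 - (-3)·1.000 - (3)·0.700) / (9) = 1.140
  v = (-9 - (-3)·1.556 - (-4)·1.000 - (-2)·0.700) / (11) = 0.097
  w = (8 - (1)·1.556 - (-4)·0.364 - (4)·0.700) / (13) = 0.392
  t = (2 - (-4)·1.556 - (3)·0.364 - (1)·1.000) / (10) = 0.613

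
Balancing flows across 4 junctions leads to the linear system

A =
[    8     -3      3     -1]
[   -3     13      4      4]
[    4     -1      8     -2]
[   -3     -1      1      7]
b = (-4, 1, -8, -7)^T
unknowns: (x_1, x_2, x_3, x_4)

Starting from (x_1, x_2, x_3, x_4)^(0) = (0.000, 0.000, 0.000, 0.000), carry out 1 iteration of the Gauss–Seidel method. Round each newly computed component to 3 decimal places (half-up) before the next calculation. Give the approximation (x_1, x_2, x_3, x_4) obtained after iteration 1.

(-0.500, -0.038, -0.755, -1.112)

Iteration 1:
  x_1 = (-4 - (-3)·0.000 - (3)·0.000 - (-1)·0.000) / (8) = -0.500
  x_2 = (1 - (-3)·-0.500 - (4)·0.000 - (4)·0.000) / (13) = -0.038
  x_3 = (-8 - (4)·-0.500 - (-1)·-0.038 - (-2)·0.000) / (8) = -0.755
  x_4 = (-7 - (-3)·-0.500 - (-1)·-0.038 - (1)·-0.755) / (7) = -1.112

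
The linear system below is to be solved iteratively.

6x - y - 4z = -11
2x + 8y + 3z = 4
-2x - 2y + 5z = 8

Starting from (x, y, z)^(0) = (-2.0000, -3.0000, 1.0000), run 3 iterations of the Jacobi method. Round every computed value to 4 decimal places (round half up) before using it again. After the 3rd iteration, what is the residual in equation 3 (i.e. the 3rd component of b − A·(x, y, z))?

Iteration 1:
  x = (-11 - (-1)·-3.0000 - (-4)·1.0000) / (6) = -1.6667
  y = (4 - (2)·-2.0000 - (3)·1.0000) / (8) = 0.6250
  z = (8 - (-2)·-2.0000 - (-2)·-3.0000) / (5) = -0.4000
Iteration 2:
  x = (-11 - (-1)·0.6250 - (-4)·-0.4000) / (6) = -1.9958
  y = (4 - (2)·-1.6667 - (3)·-0.4000) / (8) = 1.0667
  z = (8 - (-2)·-1.6667 - (-2)·0.6250) / (5) = 1.1833
Iteration 3:
  x = (-11 - (-1)·1.0667 - (-4)·1.1833) / (6) = -0.8667
  y = (4 - (2)·-1.9958 - (3)·1.1833) / (8) = 0.5552
  z = (8 - (-2)·-1.9958 - (-2)·1.0667) / (5) = 1.2284
Residual b − A·x = (-0.3310, -2.3934, 1.2350)

1.2350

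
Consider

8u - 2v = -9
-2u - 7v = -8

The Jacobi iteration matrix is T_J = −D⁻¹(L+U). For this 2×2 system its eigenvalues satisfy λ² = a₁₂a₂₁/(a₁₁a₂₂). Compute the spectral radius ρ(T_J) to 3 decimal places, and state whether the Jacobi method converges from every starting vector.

a₁₂a₂₁/(a₁₁a₂₂) = (-2)·(-2) / ((8)·(-7)) = -0.071429
ρ = √|-0.071429| = √0.071429 = 0.267
ρ < 1, so Jacobi converges

0.267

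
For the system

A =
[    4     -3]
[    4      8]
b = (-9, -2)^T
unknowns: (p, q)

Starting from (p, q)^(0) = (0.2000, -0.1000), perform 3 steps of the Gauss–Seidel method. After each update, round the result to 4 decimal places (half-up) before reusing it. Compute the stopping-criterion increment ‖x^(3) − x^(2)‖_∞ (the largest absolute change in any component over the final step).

Iteration 1:
  p = (-9 - (-3)·-0.1000) / (4) = -2.3250
  q = (-2 - (4)·-2.3250) / (8) = 0.9125
Iteration 2:
  p = (-9 - (-3)·0.9125) / (4) = -1.5656
  q = (-2 - (4)·-1.5656) / (8) = 0.5328
Iteration 3:
  p = (-9 - (-3)·0.5328) / (4) = -1.8504
  q = (-2 - (4)·-1.8504) / (8) = 0.6752
Change: (-0.2848, 0.1424) → max |·| = 0.2848

0.2848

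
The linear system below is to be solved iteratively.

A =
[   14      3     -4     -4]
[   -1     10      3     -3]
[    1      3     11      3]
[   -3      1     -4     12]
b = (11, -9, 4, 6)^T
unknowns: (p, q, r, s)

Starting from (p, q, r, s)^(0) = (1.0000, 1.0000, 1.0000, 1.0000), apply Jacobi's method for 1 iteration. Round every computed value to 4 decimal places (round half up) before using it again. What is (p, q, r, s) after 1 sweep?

(1.1429, -0.8000, -0.2727, 1.0000)

Iteration 1:
  p = (11 - (3)·1.0000 - (-4)·1.0000 - (-4)·1.0000) / (14) = 1.1429
  q = (-9 - (-1)·1.0000 - (3)·1.0000 - (-3)·1.0000) / (10) = -0.8000
  r = (4 - (1)·1.0000 - (3)·1.0000 - (3)·1.0000) / (11) = -0.2727
  s = (6 - (-3)·1.0000 - (1)·1.0000 - (-4)·1.0000) / (12) = 1.0000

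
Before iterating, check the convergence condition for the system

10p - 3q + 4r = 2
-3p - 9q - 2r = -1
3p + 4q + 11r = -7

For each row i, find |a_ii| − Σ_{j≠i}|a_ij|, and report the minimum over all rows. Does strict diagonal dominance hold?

3

row 1: |10| − (3+4) = 3
row 2: |-9| − (3+2) = 4
row 3: |11| − (3+4) = 4
minimum over rows = 3 → strictly diagonally dominant (convergence guaranteed)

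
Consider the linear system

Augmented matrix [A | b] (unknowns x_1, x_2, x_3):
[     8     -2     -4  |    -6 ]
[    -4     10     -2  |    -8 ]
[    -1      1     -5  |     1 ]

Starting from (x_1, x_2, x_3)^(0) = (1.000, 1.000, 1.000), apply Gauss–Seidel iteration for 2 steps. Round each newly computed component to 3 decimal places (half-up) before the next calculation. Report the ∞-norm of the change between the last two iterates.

1.060

Iteration 1:
  x_1 = (-6 - (-2)·1.000 - (-4)·1.000) / (8) = 0.000
  x_2 = (-8 - (-4)·0.000 - (-2)·1.000) / (10) = -0.600
  x_3 = (1 - (-1)·0.000 - (1)·-0.600) / (-5) = -0.320
Iteration 2:
  x_1 = (-6 - (-2)·-0.600 - (-4)·-0.320) / (8) = -1.060
  x_2 = (-8 - (-4)·-1.060 - (-2)·-0.320) / (10) = -1.288
  x_3 = (1 - (-1)·-1.060 - (1)·-1.288) / (-5) = -0.246
Change: (-1.060, -0.688, 0.074) → max |·| = 1.060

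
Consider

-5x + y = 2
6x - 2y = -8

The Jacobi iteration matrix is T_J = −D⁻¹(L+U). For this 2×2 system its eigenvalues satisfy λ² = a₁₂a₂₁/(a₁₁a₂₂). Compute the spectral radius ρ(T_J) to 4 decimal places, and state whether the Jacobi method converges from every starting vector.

a₁₂a₂₁/(a₁₁a₂₂) = (1)·(6) / ((-5)·(-2)) = 0.600000
ρ = √|0.600000| = √0.600000 = 0.7746
ρ < 1, so Jacobi converges

0.7746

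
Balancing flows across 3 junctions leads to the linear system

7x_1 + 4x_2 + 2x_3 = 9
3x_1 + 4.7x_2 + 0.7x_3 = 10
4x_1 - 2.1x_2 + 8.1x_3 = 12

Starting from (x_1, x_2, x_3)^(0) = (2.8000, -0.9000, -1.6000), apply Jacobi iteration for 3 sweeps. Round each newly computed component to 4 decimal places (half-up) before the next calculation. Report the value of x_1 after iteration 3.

Iteration 1:
  x_1 = (9 - (4)·-0.9000 - (2)·-1.6000) / (7) = 2.2571
  x_2 = (10 - (3)·2.8000 - (0.7)·-1.6000) / (4.7) = 0.5787
  x_3 = (12 - (4)·2.8000 - (-2.1)·-0.9000) / (8.1) = -0.1346
Iteration 2:
  x_1 = (9 - (4)·0.5787 - (2)·-0.1346) / (7) = 0.9935
  x_2 = (10 - (3)·2.2571 - (0.7)·-0.1346) / (4.7) = 0.7070
  x_3 = (12 - (4)·2.2571 - (-2.1)·0.5787) / (8.1) = 0.5169
Iteration 3:
  x_1 = (9 - (4)·0.7070 - (2)·0.5169) / (7) = 0.7340
  x_2 = (10 - (3)·0.9935 - (0.7)·0.5169) / (4.7) = 1.4165
  x_3 = (12 - (4)·0.9935 - (-2.1)·0.7070) / (8.1) = 1.1742

0.7340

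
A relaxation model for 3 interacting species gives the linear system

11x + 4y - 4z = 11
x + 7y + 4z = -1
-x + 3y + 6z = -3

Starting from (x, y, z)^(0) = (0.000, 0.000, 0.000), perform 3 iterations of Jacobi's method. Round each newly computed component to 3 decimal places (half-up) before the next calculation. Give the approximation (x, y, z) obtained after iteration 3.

Iteration 1:
  x = (11 - (4)·0.000 - (-4)·0.000) / (11) = 1.000
  y = (-1 - (1)·0.000 - (4)·0.000) / (7) = -0.143
  z = (-3 - (-1)·0.000 - (3)·0.000) / (6) = -0.500
Iteration 2:
  x = (11 - (4)·-0.143 - (-4)·-0.500) / (11) = 0.870
  y = (-1 - (1)·1.000 - (4)·-0.500) / (7) = 0.000
  z = (-3 - (-1)·1.000 - (3)·-0.143) / (6) = -0.262
Iteration 3:
  x = (11 - (4)·0.000 - (-4)·-0.262) / (11) = 0.905
  y = (-1 - (1)·0.870 - (4)·-0.262) / (7) = -0.117
  z = (-3 - (-1)·0.870 - (3)·0.000) / (6) = -0.355

(0.905, -0.117, -0.355)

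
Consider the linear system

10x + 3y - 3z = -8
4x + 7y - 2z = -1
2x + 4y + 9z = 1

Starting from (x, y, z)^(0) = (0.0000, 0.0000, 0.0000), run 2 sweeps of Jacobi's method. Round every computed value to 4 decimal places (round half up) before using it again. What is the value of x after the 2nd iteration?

-0.7238

Iteration 1:
  x = (-8 - (3)·0.0000 - (-3)·0.0000) / (10) = -0.8000
  y = (-1 - (4)·0.0000 - (-2)·0.0000) / (7) = -0.1429
  z = (1 - (2)·0.0000 - (4)·0.0000) / (9) = 0.1111
Iteration 2:
  x = (-8 - (3)·-0.1429 - (-3)·0.1111) / (10) = -0.7238
  y = (-1 - (4)·-0.8000 - (-2)·0.1111) / (7) = 0.3460
  z = (1 - (2)·-0.8000 - (4)·-0.1429) / (9) = 0.3524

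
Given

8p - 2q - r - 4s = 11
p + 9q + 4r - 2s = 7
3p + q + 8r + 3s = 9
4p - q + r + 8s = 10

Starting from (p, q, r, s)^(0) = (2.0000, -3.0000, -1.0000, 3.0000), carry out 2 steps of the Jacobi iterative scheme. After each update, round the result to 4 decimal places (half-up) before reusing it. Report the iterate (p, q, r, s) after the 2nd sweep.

Iteration 1:
  p = (11 - (-2)·-3.0000 - (-1)·-1.0000 - (-4)·3.0000) / (8) = 2.0000
  q = (7 - (1)·2.0000 - (4)·-1.0000 - (-2)·3.0000) / (9) = 1.6667
  r = (9 - (3)·2.0000 - (1)·-3.0000 - (3)·3.0000) / (8) = -0.3750
  s = (10 - (4)·2.0000 - (-1)·-3.0000 - (1)·-1.0000) / (8) = 0.0000
Iteration 2:
  p = (11 - (-2)·1.6667 - (-1)·-0.3750 - (-4)·0.0000) / (8) = 1.7448
  q = (7 - (1)·2.0000 - (4)·-0.3750 - (-2)·0.0000) / (9) = 0.7222
  r = (9 - (3)·2.0000 - (1)·1.6667 - (3)·0.0000) / (8) = 0.1667
  s = (10 - (4)·2.0000 - (-1)·1.6667 - (1)·-0.3750) / (8) = 0.5052

(1.7448, 0.7222, 0.1667, 0.5052)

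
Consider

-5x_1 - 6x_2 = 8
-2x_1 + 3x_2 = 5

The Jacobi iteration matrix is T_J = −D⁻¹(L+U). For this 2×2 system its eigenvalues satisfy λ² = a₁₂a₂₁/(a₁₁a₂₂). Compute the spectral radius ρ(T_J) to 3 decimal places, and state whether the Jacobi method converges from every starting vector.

a₁₂a₂₁/(a₁₁a₂₂) = (-6)·(-2) / ((-5)·(3)) = -0.800000
ρ = √|-0.800000| = √0.800000 = 0.894
ρ < 1, so Jacobi converges

0.894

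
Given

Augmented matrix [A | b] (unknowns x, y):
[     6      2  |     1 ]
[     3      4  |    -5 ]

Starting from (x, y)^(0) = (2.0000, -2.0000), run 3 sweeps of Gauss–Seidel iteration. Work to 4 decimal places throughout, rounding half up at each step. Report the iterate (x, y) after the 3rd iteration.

Iteration 1:
  x = (1 - (2)·-2.0000) / (6) = 0.8333
  y = (-5 - (3)·0.8333) / (4) = -1.8750
Iteration 2:
  x = (1 - (2)·-1.8750) / (6) = 0.7917
  y = (-5 - (3)·0.7917) / (4) = -1.8438
Iteration 3:
  x = (1 - (2)·-1.8438) / (6) = 0.7813
  y = (-5 - (3)·0.7813) / (4) = -1.8360

(0.7813, -1.8360)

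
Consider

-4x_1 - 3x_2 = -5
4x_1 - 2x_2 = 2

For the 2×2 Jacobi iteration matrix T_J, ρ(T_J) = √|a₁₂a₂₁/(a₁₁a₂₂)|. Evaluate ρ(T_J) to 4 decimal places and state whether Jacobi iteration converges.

1.2247

a₁₂a₂₁/(a₁₁a₂₂) = (-3)·(4) / ((-4)·(-2)) = -1.500000
ρ = √|-1.500000| = √1.500000 = 1.2247
ρ > 1, so Jacobi diverges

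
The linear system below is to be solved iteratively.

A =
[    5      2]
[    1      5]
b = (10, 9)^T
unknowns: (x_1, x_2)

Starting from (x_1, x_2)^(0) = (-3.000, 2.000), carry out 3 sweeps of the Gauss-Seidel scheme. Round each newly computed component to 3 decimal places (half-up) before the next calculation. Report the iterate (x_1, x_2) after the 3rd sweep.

Iteration 1:
  x_1 = (10 - (2)·2.000) / (5) = 1.200
  x_2 = (9 - (1)·1.200) / (5) = 1.560
Iteration 2:
  x_1 = (10 - (2)·1.560) / (5) = 1.376
  x_2 = (9 - (1)·1.376) / (5) = 1.525
Iteration 3:
  x_1 = (10 - (2)·1.525) / (5) = 1.390
  x_2 = (9 - (1)·1.390) / (5) = 1.522

(1.390, 1.522)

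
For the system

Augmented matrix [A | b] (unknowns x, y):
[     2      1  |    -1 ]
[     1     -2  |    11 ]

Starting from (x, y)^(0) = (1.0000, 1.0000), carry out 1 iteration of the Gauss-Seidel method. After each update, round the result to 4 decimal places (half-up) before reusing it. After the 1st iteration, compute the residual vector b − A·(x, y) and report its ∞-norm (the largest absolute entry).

Iteration 1:
  x = (-1 - (1)·1.0000) / (2) = -1.0000
  y = (11 - (1)·-1.0000) / (-2) = -6.0000
Residual b − A·x = (7.0000, 0.0000); ∞-norm = 7.0000

7.0000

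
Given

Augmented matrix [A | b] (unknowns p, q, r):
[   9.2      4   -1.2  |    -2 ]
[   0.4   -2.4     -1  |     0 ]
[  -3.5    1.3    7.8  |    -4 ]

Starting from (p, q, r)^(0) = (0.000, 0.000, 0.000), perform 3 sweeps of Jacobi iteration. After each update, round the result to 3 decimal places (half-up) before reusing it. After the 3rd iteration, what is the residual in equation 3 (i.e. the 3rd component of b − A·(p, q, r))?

-0.352

Iteration 1:
  p = (-2 - (4)·0.000 - (-1.2)·0.000) / (9.2) = -0.217
  q = (0 - (0.4)·0.000 - (-1)·0.000) / (-2.4) = 0.000
  r = (-4 - (-3.5)·0.000 - (1.3)·0.000) / (7.8) = -0.513
Iteration 2:
  p = (-2 - (4)·0.000 - (-1.2)·-0.513) / (9.2) = -0.284
  q = (0 - (0.4)·-0.217 - (-1)·-0.513) / (-2.4) = 0.178
  r = (-4 - (-3.5)·-0.217 - (1.3)·0.000) / (7.8) = -0.610
Iteration 3:
  p = (-2 - (4)·0.178 - (-1.2)·-0.610) / (9.2) = -0.374
  q = (0 - (0.4)·-0.284 - (-1)·-0.610) / (-2.4) = 0.207
  r = (-4 - (-3.5)·-0.284 - (1.3)·0.178) / (7.8) = -0.670
Residual b − A·x = (-0.191, -0.024, -0.352)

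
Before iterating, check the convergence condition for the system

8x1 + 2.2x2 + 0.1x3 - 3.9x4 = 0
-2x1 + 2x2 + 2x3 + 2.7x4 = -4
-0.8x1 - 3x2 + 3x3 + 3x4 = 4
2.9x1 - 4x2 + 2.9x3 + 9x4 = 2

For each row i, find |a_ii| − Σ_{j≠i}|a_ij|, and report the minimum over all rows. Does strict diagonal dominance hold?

-4.7

row 1: |8| − (2.2+0.1+3.9) = 1.8
row 2: |2| − (2+2+2.7) = -4.7
row 3: |3| − (0.8+3+3) = -3.8
row 4: |9| − (2.9+4+2.9) = -0.8
minimum over rows = -4.7 → not strictly diagonally dominant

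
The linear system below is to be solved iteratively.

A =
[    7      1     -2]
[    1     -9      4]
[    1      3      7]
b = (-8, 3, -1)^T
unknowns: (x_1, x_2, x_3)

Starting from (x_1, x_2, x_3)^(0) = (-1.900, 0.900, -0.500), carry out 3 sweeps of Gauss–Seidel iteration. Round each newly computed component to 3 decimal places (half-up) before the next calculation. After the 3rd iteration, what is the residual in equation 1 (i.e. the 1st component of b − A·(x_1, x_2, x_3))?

0.274

Iteration 1:
  x_1 = (-8 - (1)·0.900 - (-2)·-0.500) / (7) = -1.414
  x_2 = (3 - (1)·-1.414 - (4)·-0.500) / (-9) = -0.713
  x_3 = (-1 - (1)·-1.414 - (3)·-0.713) / (7) = 0.365
Iteration 2:
  x_1 = (-8 - (1)·-0.713 - (-2)·0.365) / (7) = -0.937
  x_2 = (3 - (1)·-0.937 - (4)·0.365) / (-9) = -0.275
  x_3 = (-1 - (1)·-0.937 - (3)·-0.275) / (7) = 0.109
Iteration 3:
  x_1 = (-8 - (1)·-0.275 - (-2)·0.109) / (7) = -1.072
  x_2 = (3 - (1)·-1.072 - (4)·0.109) / (-9) = -0.404
  x_3 = (-1 - (1)·-1.072 - (3)·-0.404) / (7) = 0.183
Residual b − A·x = (0.274, -0.296, 0.003)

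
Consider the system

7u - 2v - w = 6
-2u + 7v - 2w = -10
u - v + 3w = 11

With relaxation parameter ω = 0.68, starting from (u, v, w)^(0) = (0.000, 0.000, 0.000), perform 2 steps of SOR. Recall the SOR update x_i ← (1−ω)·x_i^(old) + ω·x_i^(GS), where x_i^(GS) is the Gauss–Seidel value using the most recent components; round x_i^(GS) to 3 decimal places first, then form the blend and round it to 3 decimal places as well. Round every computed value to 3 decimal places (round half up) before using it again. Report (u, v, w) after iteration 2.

Iteration 1:
  u: GS value = (6 - (-2)·0.000 - (-1)·0.000) / (7) = 0.857;  u ← (1−ω)·0.000 + ω·0.857 = 0.583
  v: GS value = (-10 - (-2)·0.583 - (-2)·0.000) / (7) = -1.262;  v ← (1−ω)·0.000 + ω·-1.262 = -0.858
  w: GS value = (11 - (1)·0.583 - (-1)·-0.858) / (3) = 3.186;  w ← (1−ω)·0.000 + ω·3.186 = 2.166
Iteration 2:
  u: GS value = (6 - (-2)·-0.858 - (-1)·2.166) / (7) = 0.921;  u ← (1−ω)·0.583 + ω·0.921 = 0.813
  v: GS value = (-10 - (-2)·0.813 - (-2)·2.166) / (7) = -0.577;  v ← (1−ω)·-0.858 + ω·-0.577 = -0.667
  w: GS value = (11 - (1)·0.813 - (-1)·-0.667) / (3) = 3.173;  w ← (1−ω)·2.166 + ω·3.173 = 2.851

(0.813, -0.667, 2.851)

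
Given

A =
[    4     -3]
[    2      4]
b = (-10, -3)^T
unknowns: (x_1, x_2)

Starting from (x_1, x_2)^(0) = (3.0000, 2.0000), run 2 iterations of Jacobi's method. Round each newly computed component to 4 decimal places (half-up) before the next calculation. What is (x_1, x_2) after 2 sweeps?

(-4.1875, -0.2500)

Iteration 1:
  x_1 = (-10 - (-3)·2.0000) / (4) = -1.0000
  x_2 = (-3 - (2)·3.0000) / (4) = -2.2500
Iteration 2:
  x_1 = (-10 - (-3)·-2.2500) / (4) = -4.1875
  x_2 = (-3 - (2)·-1.0000) / (4) = -0.2500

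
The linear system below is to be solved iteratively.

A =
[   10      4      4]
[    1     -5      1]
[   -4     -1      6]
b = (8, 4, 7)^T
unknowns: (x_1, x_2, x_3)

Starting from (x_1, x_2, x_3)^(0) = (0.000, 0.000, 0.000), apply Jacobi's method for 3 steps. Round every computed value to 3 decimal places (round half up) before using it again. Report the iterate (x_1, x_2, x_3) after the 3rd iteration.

(0.336, -0.356, 1.534)

Iteration 1:
  x_1 = (8 - (4)·0.000 - (4)·0.000) / (10) = 0.800
  x_2 = (4 - (1)·0.000 - (1)·0.000) / (-5) = -0.800
  x_3 = (7 - (-4)·0.000 - (-1)·0.000) / (6) = 1.167
Iteration 2:
  x_1 = (8 - (4)·-0.800 - (4)·1.167) / (10) = 0.653
  x_2 = (4 - (1)·0.800 - (1)·1.167) / (-5) = -0.407
  x_3 = (7 - (-4)·0.800 - (-1)·-0.800) / (6) = 1.567
Iteration 3:
  x_1 = (8 - (4)·-0.407 - (4)·1.567) / (10) = 0.336
  x_2 = (4 - (1)·0.653 - (1)·1.567) / (-5) = -0.356
  x_3 = (7 - (-4)·0.653 - (-1)·-0.407) / (6) = 1.534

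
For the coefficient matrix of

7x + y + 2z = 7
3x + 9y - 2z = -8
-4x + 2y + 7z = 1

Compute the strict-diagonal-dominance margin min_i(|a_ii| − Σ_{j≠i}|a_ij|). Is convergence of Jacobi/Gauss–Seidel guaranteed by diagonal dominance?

row 1: |7| − (1+2) = 4
row 2: |9| − (3+2) = 4
row 3: |7| − (4+2) = 1
minimum over rows = 1 → strictly diagonally dominant (convergence guaranteed)

1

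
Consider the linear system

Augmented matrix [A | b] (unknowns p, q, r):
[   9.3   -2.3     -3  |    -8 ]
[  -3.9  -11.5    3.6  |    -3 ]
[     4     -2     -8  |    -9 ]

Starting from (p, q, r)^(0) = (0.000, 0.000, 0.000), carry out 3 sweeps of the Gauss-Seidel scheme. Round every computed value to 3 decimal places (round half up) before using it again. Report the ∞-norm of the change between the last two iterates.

0.062

Iteration 1:
  p = (-8 - (-2.3)·0.000 - (-3)·0.000) / (9.3) = -0.860
  q = (-3 - (-3.9)·-0.860 - (3.6)·0.000) / (-11.5) = 0.553
  r = (-9 - (4)·-0.860 - (-2)·0.553) / (-8) = 0.557
Iteration 2:
  p = (-8 - (-2.3)·0.553 - (-3)·0.557) / (9.3) = -0.544
  q = (-3 - (-3.9)·-0.544 - (3.6)·0.557) / (-11.5) = 0.620
  r = (-9 - (4)·-0.544 - (-2)·0.620) / (-8) = 0.698
Iteration 3:
  p = (-8 - (-2.3)·0.620 - (-3)·0.698) / (9.3) = -0.482
  q = (-3 - (-3.9)·-0.482 - (3.6)·0.698) / (-11.5) = 0.643
  r = (-9 - (4)·-0.482 - (-2)·0.643) / (-8) = 0.723
Change: (0.062, 0.023, 0.025) → max |·| = 0.062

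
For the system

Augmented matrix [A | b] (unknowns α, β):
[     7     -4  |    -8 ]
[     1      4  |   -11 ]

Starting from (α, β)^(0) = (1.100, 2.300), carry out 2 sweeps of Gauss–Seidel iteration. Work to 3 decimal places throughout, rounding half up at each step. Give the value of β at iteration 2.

Iteration 1:
  α = (-8 - (-4)·2.300) / (7) = 0.171
  β = (-11 - (1)·0.171) / (4) = -2.793
Iteration 2:
  α = (-8 - (-4)·-2.793) / (7) = -2.739
  β = (-11 - (1)·-2.739) / (4) = -2.065

-2.065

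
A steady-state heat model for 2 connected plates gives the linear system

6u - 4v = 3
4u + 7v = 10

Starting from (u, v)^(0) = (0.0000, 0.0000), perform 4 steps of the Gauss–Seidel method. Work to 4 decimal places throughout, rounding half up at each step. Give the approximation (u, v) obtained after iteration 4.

(1.0822, 0.8102)

Iteration 1:
  u = (3 - (-4)·0.0000) / (6) = 0.5000
  v = (10 - (4)·0.5000) / (7) = 1.1429
Iteration 2:
  u = (3 - (-4)·1.1429) / (6) = 1.2619
  v = (10 - (4)·1.2619) / (7) = 0.7075
Iteration 3:
  u = (3 - (-4)·0.7075) / (6) = 0.9717
  v = (10 - (4)·0.9717) / (7) = 0.8733
Iteration 4:
  u = (3 - (-4)·0.8733) / (6) = 1.0822
  v = (10 - (4)·1.0822) / (7) = 0.8102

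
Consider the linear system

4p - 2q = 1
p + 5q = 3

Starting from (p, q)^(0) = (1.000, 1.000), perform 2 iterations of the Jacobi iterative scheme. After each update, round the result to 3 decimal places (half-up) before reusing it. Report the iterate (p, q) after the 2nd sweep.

Iteration 1:
  p = (1 - (-2)·1.000) / (4) = 0.750
  q = (3 - (1)·1.000) / (5) = 0.400
Iteration 2:
  p = (1 - (-2)·0.400) / (4) = 0.450
  q = (3 - (1)·0.750) / (5) = 0.450

(0.450, 0.450)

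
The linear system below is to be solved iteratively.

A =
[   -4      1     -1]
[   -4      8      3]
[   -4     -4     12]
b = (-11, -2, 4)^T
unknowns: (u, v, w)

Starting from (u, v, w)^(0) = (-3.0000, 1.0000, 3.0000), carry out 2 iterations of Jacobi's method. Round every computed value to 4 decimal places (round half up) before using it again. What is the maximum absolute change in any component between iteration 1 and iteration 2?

3.8750

Iteration 1:
  u = (-11 - (1)·1.0000 - (-1)·3.0000) / (-4) = 2.2500
  v = (-2 - (-4)·-3.0000 - (3)·3.0000) / (8) = -2.8750
  w = (4 - (-4)·-3.0000 - (-4)·1.0000) / (12) = -0.3333
Iteration 2:
  u = (-11 - (1)·-2.8750 - (-1)·-0.3333) / (-4) = 2.1146
  v = (-2 - (-4)·2.2500 - (3)·-0.3333) / (8) = 1.0000
  w = (4 - (-4)·2.2500 - (-4)·-2.8750) / (12) = 0.1250
Change: (-0.1354, 3.8750, 0.4583) → max |·| = 3.8750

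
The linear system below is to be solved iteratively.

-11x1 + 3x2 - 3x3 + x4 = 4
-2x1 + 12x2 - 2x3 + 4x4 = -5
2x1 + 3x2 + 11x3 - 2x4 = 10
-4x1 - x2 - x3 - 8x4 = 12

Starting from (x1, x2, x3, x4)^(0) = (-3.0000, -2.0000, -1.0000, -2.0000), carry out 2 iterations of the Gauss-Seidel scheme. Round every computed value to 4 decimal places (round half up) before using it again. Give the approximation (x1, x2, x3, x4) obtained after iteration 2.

Iteration 1:
  x1 = (4 - (3)·-2.0000 - (-3)·-1.0000 - (1)·-2.0000) / (-11) = -0.8182
  x2 = (-5 - (-2)·-0.8182 - (-2)·-1.0000 - (4)·-2.0000) / (12) = -0.0530
  x3 = (10 - (2)·-0.8182 - (3)·-0.0530 - (-2)·-2.0000) / (11) = 0.7087
  x4 = (12 - (-4)·-0.8182 - (-1)·-0.0530 - (-1)·0.7087) / (-8) = -1.1729
Iteration 2:
  x1 = (4 - (3)·-0.0530 - (-3)·0.7087 - (1)·-1.1729) / (-11) = -0.6780
  x2 = (-5 - (-2)·-0.6780 - (-2)·0.7087 - (4)·-1.1729) / (12) = -0.0206
  x3 = (10 - (2)·-0.6780 - (3)·-0.0206 - (-2)·-1.1729) / (11) = 0.8247
  x4 = (12 - (-4)·-0.6780 - (-1)·-0.0206 - (-1)·0.8247) / (-8) = -1.2615

(-0.6780, -0.0206, 0.8247, -1.2615)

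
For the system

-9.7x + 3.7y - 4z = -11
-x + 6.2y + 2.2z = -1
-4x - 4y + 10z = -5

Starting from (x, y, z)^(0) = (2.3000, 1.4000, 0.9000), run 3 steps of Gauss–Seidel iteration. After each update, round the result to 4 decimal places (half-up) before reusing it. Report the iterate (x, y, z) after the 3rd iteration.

(1.1734, 0.0478, -0.0115)

Iteration 1:
  x = (-11 - (3.7)·1.4000 - (-4)·0.9000) / (-9.7) = 1.2969
  y = (-1 - (-1)·1.2969 - (2.2)·0.9000) / (6.2) = -0.2715
  z = (-5 - (-4)·1.2969 - (-4)·-0.2715) / (10) = -0.0898
Iteration 2:
  x = (-11 - (3.7)·-0.2715 - (-4)·-0.0898) / (-9.7) = 1.0675
  y = (-1 - (-1)·1.0675 - (2.2)·-0.0898) / (6.2) = 0.0428
  z = (-5 - (-4)·1.0675 - (-4)·0.0428) / (10) = -0.0559
Iteration 3:
  x = (-11 - (3.7)·0.0428 - (-4)·-0.0559) / (-9.7) = 1.1734
  y = (-1 - (-1)·1.1734 - (2.2)·-0.0559) / (6.2) = 0.0478
  z = (-5 - (-4)·1.1734 - (-4)·0.0478) / (10) = -0.0115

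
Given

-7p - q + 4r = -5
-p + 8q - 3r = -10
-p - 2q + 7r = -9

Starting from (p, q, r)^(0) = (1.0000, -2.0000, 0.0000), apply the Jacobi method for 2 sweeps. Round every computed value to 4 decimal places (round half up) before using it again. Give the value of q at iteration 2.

Iteration 1:
  p = (-5 - (-1)·-2.0000 - (4)·0.0000) / (-7) = 1.0000
  q = (-10 - (-1)·1.0000 - (-3)·0.0000) / (8) = -1.1250
  r = (-9 - (-1)·1.0000 - (-2)·-2.0000) / (7) = -1.7143
Iteration 2:
  p = (-5 - (-1)·-1.1250 - (4)·-1.7143) / (-7) = -0.1046
  q = (-10 - (-1)·1.0000 - (-3)·-1.7143) / (8) = -1.7679
  r = (-9 - (-1)·1.0000 - (-2)·-1.1250) / (7) = -1.4643

-1.7679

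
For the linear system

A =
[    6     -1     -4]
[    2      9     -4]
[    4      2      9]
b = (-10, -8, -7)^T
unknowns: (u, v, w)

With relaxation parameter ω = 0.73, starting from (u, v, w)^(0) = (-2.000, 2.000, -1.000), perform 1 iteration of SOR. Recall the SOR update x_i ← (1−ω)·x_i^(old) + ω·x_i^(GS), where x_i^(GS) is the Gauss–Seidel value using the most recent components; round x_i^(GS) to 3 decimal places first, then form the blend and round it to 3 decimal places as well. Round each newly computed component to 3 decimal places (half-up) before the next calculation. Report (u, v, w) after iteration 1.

Iteration 1:
  u: GS value = (-10 - (-1)·2.000 - (-4)·-1.000) / (6) = -2.000;  u ← (1−ω)·-2.000 + ω·-2.000 = -2.000
  v: GS value = (-8 - (2)·-2.000 - (-4)·-1.000) / (9) = -0.889;  v ← (1−ω)·2.000 + ω·-0.889 = -0.109
  w: GS value = (-7 - (4)·-2.000 - (2)·-0.109) / (9) = 0.135;  w ← (1−ω)·-1.000 + ω·0.135 = -0.171

(-2.000, -0.109, -0.171)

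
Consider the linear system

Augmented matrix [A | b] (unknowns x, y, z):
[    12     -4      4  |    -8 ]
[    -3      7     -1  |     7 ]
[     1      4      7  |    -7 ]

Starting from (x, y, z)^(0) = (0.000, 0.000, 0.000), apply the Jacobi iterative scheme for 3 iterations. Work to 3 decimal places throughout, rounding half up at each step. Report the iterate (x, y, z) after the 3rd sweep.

Iteration 1:
  x = (-8 - (-4)·0.000 - (4)·0.000) / (12) = -0.667
  y = (7 - (-3)·0.000 - (-1)·0.000) / (7) = 1.000
  z = (-7 - (1)·0.000 - (4)·0.000) / (7) = -1.000
Iteration 2:
  x = (-8 - (-4)·1.000 - (4)·-1.000) / (12) = 0.000
  y = (7 - (-3)·-0.667 - (-1)·-1.000) / (7) = 0.571
  z = (-7 - (1)·-0.667 - (4)·1.000) / (7) = -1.476
Iteration 3:
  x = (-8 - (-4)·0.571 - (4)·-1.476) / (12) = 0.016
  y = (7 - (-3)·0.000 - (-1)·-1.476) / (7) = 0.789
  z = (-7 - (1)·0.000 - (4)·0.571) / (7) = -1.326

(0.016, 0.789, -1.326)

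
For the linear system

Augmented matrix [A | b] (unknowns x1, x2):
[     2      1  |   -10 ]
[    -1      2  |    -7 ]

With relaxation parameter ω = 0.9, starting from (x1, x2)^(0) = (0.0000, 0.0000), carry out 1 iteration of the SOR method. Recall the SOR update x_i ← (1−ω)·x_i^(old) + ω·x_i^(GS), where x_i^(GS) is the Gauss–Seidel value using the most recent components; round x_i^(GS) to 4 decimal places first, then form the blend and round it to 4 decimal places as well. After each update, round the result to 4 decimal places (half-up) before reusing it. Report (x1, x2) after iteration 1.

Iteration 1:
  x1: GS value = (-10 - (1)·0.0000) / (2) = -5.0000;  x1 ← (1−ω)·0.0000 + ω·-5.0000 = -4.5000
  x2: GS value = (-7 - (-1)·-4.5000) / (2) = -5.7500;  x2 ← (1−ω)·0.0000 + ω·-5.7500 = -5.1750

(-4.5000, -5.1750)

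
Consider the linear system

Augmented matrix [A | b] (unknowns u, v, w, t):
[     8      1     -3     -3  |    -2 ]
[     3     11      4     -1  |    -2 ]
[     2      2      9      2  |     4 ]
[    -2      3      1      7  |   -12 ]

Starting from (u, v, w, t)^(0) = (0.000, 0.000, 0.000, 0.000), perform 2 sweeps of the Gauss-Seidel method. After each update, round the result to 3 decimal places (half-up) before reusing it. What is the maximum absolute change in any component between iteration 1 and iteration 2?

0.558

Iteration 1:
  u = (-2 - (1)·0.000 - (-3)·0.000 - (-3)·0.000) / (8) = -0.250
  v = (-2 - (3)·-0.250 - (4)·0.000 - (-1)·0.000) / (11) = -0.114
  w = (4 - (2)·-0.250 - (2)·-0.114 - (2)·0.000) / (9) = 0.525
  t = (-12 - (-2)·-0.250 - (3)·-0.114 - (1)·0.525) / (7) = -1.812
Iteration 2:
  u = (-2 - (1)·-0.114 - (-3)·0.525 - (-3)·-1.812) / (8) = -0.718
  v = (-2 - (3)·-0.718 - (4)·0.525 - (-1)·-1.812) / (11) = -0.342
  w = (4 - (2)·-0.718 - (2)·-0.342 - (2)·-1.812) / (9) = 1.083
  t = (-12 - (-2)·-0.718 - (3)·-0.342 - (1)·1.083) / (7) = -1.928
Change: (-0.468, -0.228, 0.558, -0.116) → max |·| = 0.558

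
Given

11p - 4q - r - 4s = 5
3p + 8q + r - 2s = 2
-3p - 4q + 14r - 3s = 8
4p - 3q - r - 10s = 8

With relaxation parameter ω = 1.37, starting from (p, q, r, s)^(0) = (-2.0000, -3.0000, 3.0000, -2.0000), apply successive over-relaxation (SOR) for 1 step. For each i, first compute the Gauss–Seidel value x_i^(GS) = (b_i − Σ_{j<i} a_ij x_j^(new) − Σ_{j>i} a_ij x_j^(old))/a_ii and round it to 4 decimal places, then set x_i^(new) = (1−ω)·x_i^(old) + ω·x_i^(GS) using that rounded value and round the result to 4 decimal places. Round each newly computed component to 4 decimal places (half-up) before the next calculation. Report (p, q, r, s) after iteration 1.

(-0.7545, 0.6413, -0.8848, -0.9118)

Iteration 1:
  p: GS value = (5 - (-4)·-3.0000 - (-1)·3.0000 - (-4)·-2.0000) / (11) = -1.0909;  p ← (1−ω)·-2.0000 + ω·-1.0909 = -0.7545
  q: GS value = (2 - (3)·-0.7545 - (1)·3.0000 - (-2)·-2.0000) / (8) = -0.3421;  q ← (1−ω)·-3.0000 + ω·-0.3421 = 0.6413
  r: GS value = (8 - (-3)·-0.7545 - (-4)·0.6413 - (-3)·-2.0000) / (14) = 0.1644;  r ← (1−ω)·3.0000 + ω·0.1644 = -0.8848
  s: GS value = (8 - (4)·-0.7545 - (-3)·0.6413 - (-1)·-0.8848) / (-10) = -1.2057;  s ← (1−ω)·-2.0000 + ω·-1.2057 = -0.9118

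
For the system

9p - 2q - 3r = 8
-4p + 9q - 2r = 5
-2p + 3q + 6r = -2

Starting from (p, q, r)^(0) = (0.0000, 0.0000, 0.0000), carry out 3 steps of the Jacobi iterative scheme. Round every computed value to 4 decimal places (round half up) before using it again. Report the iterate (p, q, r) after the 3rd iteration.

(0.9788, 0.8862, -0.4712)

Iteration 1:
  p = (8 - (-2)·0.0000 - (-3)·0.0000) / (9) = 0.8889
  q = (5 - (-4)·0.0000 - (-2)·0.0000) / (9) = 0.5556
  r = (-2 - (-2)·0.0000 - (3)·0.0000) / (6) = -0.3333
Iteration 2:
  p = (8 - (-2)·0.5556 - (-3)·-0.3333) / (9) = 0.9013
  q = (5 - (-4)·0.8889 - (-2)·-0.3333) / (9) = 0.8766
  r = (-2 - (-2)·0.8889 - (3)·0.5556) / (6) = -0.3148
Iteration 3:
  p = (8 - (-2)·0.8766 - (-3)·-0.3148) / (9) = 0.9788
  q = (5 - (-4)·0.9013 - (-2)·-0.3148) / (9) = 0.8862
  r = (-2 - (-2)·0.9013 - (3)·0.8766) / (6) = -0.4712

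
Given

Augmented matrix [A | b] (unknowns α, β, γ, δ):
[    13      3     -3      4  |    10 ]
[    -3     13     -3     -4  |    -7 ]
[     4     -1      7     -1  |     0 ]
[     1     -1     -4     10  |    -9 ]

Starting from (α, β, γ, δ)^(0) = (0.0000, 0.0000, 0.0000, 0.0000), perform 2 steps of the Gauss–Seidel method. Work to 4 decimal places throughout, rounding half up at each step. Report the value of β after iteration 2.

Iteration 1:
  α = (10 - (3)·0.0000 - (-3)·0.0000 - (4)·0.0000) / (13) = 0.7692
  β = (-7 - (-3)·0.7692 - (-3)·0.0000 - (-4)·0.0000) / (13) = -0.3610
  γ = (0 - (4)·0.7692 - (-1)·-0.3610 - (-1)·0.0000) / (7) = -0.4911
  δ = (-9 - (1)·0.7692 - (-1)·-0.3610 - (-4)·-0.4911) / (10) = -1.2095
Iteration 2:
  α = (10 - (3)·-0.3610 - (-3)·-0.4911 - (4)·-1.2095) / (13) = 1.1114
  β = (-7 - (-3)·1.1114 - (-3)·-0.4911 - (-4)·-1.2095) / (13) = -0.7675
  γ = (0 - (4)·1.1114 - (-1)·-0.7675 - (-1)·-1.2095) / (7) = -0.9175
  δ = (-9 - (1)·1.1114 - (-1)·-0.7675 - (-4)·-0.9175) / (10) = -1.4549

-0.7675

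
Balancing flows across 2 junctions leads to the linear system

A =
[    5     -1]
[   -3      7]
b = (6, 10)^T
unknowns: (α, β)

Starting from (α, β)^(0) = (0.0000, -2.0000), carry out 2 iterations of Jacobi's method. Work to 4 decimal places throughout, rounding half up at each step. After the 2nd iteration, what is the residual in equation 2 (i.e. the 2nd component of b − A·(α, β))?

2.0573

Iteration 1:
  α = (6 - (-1)·-2.0000) / (5) = 0.8000
  β = (10 - (-3)·0.0000) / (7) = 1.4286
Iteration 2:
  α = (6 - (-1)·1.4286) / (5) = 1.4857
  β = (10 - (-3)·0.8000) / (7) = 1.7714
Residual b − A·x = (0.3429, 2.0573)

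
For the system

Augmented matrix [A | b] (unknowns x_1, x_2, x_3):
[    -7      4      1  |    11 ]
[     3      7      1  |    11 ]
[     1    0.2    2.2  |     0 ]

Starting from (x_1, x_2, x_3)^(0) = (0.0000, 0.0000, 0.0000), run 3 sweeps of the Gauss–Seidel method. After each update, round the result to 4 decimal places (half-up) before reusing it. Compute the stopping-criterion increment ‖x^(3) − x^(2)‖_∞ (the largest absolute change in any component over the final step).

0.4532

Iteration 1:
  x_1 = (11 - (4)·0.0000 - (1)·0.0000) / (-7) = -1.5714
  x_2 = (11 - (3)·-1.5714 - (1)·0.0000) / (7) = 2.2449
  x_3 = (0 - (1)·-1.5714 - (0.2)·2.2449) / (2.2) = 0.5102
Iteration 2:
  x_1 = (11 - (4)·2.2449 - (1)·0.5102) / (-7) = -0.2157
  x_2 = (11 - (3)·-0.2157 - (1)·0.5102) / (7) = 1.5910
  x_3 = (0 - (1)·-0.2157 - (0.2)·1.5910) / (2.2) = -0.0466
Iteration 3:
  x_1 = (11 - (4)·1.5910 - (1)·-0.0466) / (-7) = -0.6689
  x_2 = (11 - (3)·-0.6689 - (1)·-0.0466) / (7) = 1.8648
  x_3 = (0 - (1)·-0.6689 - (0.2)·1.8648) / (2.2) = 0.1345
Change: (-0.4532, 0.2738, 0.1811) → max |·| = 0.4532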